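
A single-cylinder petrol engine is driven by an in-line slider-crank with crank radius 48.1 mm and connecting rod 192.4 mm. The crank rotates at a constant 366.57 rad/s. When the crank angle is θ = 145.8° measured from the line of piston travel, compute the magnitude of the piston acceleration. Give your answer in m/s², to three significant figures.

ω = 366.6 rad/s
x(θ) = r cosθ + √(L² − r² sin²θ); with ω constant, a = ω²·d²x/dθ².
d²x/dθ² = −r cosθ − r²(cos2θ)/√u − r⁴ sin²2θ/(4u^{3/2}),  u = L² − r² sin²θ = 0.0362868 m².
Substituting r = 0.0481 m, L = 0.1924 m, θ = 145.8°: d²x/dθ² = +0.035144 m.
a = ω²·d²x/dθ² = (366.6)²·(+0.035144) = +4722.4 m/s²;  |a| = 4722.4 m/s².

4720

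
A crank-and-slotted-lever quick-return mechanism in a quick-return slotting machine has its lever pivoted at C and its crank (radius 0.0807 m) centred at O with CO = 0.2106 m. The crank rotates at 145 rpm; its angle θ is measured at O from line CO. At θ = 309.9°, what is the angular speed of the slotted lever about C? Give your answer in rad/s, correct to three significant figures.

3.64

ω = 15.18 rad/s (from 145 rpm).
Crank pin A relative to C: A = (d + r cosθ, r sinθ); lever angle φ = atan2(r sinθ, d + r cosθ).
Differentiating tanφ: φ̇ = rω(d cosθ + r)/(d² + r² + 2dr cosθ).
d² + r² + 2dr cosθ = |CA|² = 0.0726683 m²;  d cosθ + r = +0.21579 m.
|ω_lever| = |0.0807·15.18·+0.21579| / 0.0726683 = 3.6388 rad/s.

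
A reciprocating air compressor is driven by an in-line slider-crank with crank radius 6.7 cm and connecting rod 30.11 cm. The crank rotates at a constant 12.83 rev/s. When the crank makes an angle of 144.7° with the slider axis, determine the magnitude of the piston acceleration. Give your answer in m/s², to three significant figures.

ω = 2π·12.8 = 80.61 rad/s
x(θ) = r cosθ + √(L² − r² sin²θ); with ω constant, a = ω²·d²x/dθ².
d²x/dθ² = −r cosθ − r²(cos2θ)/√u − r⁴ sin²2θ/(4u^{3/2}),  u = L² − r² sin²θ = 0.0891622 m².
Substituting r = 0.067 m, L = 0.3011 m, θ = 144.7°: d²x/dθ² = +0.049519 m.
a = ω²·d²x/dθ² = (80.61)²·(+0.049519) = +321.8 m/s²;  |a| = 321.8 m/s².

322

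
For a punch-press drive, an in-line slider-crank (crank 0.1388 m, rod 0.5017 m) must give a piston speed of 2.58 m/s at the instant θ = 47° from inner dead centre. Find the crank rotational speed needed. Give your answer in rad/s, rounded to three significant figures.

21.3

For an in-line slider-crank, |v_piston| = rω|sinθ|·[1 + r cosθ/√(L² − r² sin²θ)].
With r = 0.1388 m, L = 0.5017 m, θ = 47°: the bracketed kinematic factor |dx/dθ| = 0.12107 m.
ω = v/|dx/dθ| = 2.58/0.12107 = 21.31 rad/s.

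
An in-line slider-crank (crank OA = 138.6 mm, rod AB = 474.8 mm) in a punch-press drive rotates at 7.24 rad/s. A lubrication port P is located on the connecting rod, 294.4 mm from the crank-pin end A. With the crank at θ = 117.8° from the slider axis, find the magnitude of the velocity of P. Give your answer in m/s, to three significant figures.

0.829

ω = 7.24 rad/s.  Crank-pin speed |V_A| = rω = 1.0035 m/s, perpendicular to OA.
Rod angle: sinφ = −(r/L) sinθ ⇒ φ = -14.964°; ω_rod = −rω cosθ/√(L²−r²sin²θ) = +1.0203 rad/s.
V_P = V_A + ω_rod × AP, with AP = 0.2944 m along the rod.
Components: V_Px = −rω sinθ − a·ω_rod·sinφ = -0.81008 m/s;  V_Py = rω cosθ + a·ω_rod·cosφ = -0.17782 m/s.
|V_P| = √(V_Px² + V_Py²) = 0.82937 m/s.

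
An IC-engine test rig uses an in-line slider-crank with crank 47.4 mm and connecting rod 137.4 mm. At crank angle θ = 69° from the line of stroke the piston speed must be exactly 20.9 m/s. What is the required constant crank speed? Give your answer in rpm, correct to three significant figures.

For an in-line slider-crank, |v_piston| = rω|sinθ|·[1 + r cosθ/√(L² − r² sin²θ)].
With r = 0.0474 m, L = 0.1374 m, θ = 69°: the bracketed kinematic factor |dx/dθ| = 0.05003 m.
ω = v/|dx/dθ| = 20.9/0.05003 = 417.75 rad/s.
N = 60ω/(2π) = 3989.2 rpm.

3990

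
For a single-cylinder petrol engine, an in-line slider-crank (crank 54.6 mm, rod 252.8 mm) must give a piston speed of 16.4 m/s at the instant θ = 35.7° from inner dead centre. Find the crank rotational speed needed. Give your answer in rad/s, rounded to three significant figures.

437

For an in-line slider-crank, |v_piston| = rω|sinθ|·[1 + r cosθ/√(L² − r² sin²θ)].
With r = 0.0546 m, L = 0.2528 m, θ = 35.7°: the bracketed kinematic factor |dx/dθ| = 0.037495 m.
ω = v/|dx/dθ| = 16.4/0.037495 = 437.4 rad/s.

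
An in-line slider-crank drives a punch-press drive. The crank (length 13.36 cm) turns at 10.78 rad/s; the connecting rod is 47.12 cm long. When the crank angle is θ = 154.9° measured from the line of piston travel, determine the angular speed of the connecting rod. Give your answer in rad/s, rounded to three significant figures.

2.79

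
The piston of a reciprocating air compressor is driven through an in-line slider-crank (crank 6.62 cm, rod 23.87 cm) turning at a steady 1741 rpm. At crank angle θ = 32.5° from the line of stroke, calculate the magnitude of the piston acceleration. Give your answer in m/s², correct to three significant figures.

2130

ω = 2π·1741/60 = 182.3 rad/s
x(θ) = r cosθ + √(L² − r² sin²θ); with ω constant, a = ω²·d²x/dθ².
d²x/dθ² = −r cosθ − r²(cos2θ)/√u − r⁴ sin²2θ/(4u^{3/2}),  u = L² − r² sin²θ = 0.0557125 m².
Substituting r = 0.0662 m, L = 0.2387 m, θ = 32.5°: d²x/dθ² = -0.063979 m.
a = ω²·d²x/dθ² = (182.3)²·(-0.063979) = -2126.6 m/s²;  |a| = 2126.6 m/s².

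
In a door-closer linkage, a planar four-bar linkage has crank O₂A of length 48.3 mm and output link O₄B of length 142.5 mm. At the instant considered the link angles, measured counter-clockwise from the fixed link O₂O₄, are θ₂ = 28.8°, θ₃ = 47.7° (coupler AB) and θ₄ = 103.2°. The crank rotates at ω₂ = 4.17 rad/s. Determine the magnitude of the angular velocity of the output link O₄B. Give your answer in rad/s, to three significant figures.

ω₂ = 4.17 rad/s
Differentiating the loop-closure r₂e^{iθ₂}+r₃e^{iθ₃}=r₁+r₄e^{iθ₄} gives r₂ω₂e^{iθ₂}+r₃ω₃e^{iθ₃}=r₄ω₄e^{iθ₄}.
Eliminating the other unknown: ω₄ = r₂ω₂ sin(θ₂−θ₃) / [r₄ sin(θ₄−θ₃)].
Numerator sine = -0.32392; denominator sine = +0.82413.
Result = 0.0483·4.17·(-0.32392) / (0.1425·(+0.82413)) = -0.55553 rad/s; magnitude 0.55553 rad/s.

0.556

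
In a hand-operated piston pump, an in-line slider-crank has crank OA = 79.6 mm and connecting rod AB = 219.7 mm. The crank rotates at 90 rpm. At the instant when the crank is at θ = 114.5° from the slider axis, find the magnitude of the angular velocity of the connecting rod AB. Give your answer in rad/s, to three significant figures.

1.50

ω = 9.425 rad/s (converted from 90 rpm).
The rod makes angle φ with the slider axis where L sinφ = r sinθ; differentiating, L cosφ·φ̇ = r ω cosθ.
L cosφ = √(L² − r² sin²θ) = 0.20742 m.
|ω_rod| = r ω |cosθ| / √(L² − r² sin²θ) = 0.0796·9.425·0.41469/0.20742 = 1.4999 rad/s.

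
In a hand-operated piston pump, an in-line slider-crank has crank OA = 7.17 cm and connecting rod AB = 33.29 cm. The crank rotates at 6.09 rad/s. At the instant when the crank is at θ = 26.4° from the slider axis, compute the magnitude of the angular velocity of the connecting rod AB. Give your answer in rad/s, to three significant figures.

ω = 6.09 rad/s
The rod makes angle φ with the slider axis where L sinφ = r sinθ; differentiating, L cosφ·φ̇ = r ω cosθ.
L cosφ = √(L² − r² sin²θ) = 0.33137 m.
|ω_rod| = r ω |cosθ| / √(L² − r² sin²θ) = 0.0717·6.09·0.89571/0.33137 = 1.1803 rad/s.

1.18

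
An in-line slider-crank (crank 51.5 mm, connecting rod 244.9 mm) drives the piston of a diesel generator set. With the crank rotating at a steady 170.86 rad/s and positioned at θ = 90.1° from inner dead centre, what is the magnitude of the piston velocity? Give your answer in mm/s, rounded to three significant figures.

ω = 170.9 rad/s
For an in-line slider-crank, x = r cosθ + √(L² − r² sin²θ), so v = −rω sinθ·[1 + r cosθ/√(L² − r² sin²θ)].
With r = 0.0515 m, L = 0.2449 m, θ = 90.1°: √(L² − r² sin²θ) = 0.23942 m.
v = −0.0515·170.9·1.00000·[1 + 0.0515·-0.00175/0.23942] = -8.796 m/s.
|v| = 8.796 m/s = 8796 mm/s.

8800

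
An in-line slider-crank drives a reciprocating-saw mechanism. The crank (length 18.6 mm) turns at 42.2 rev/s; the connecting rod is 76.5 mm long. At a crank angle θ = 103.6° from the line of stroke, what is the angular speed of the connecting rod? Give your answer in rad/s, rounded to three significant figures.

15.6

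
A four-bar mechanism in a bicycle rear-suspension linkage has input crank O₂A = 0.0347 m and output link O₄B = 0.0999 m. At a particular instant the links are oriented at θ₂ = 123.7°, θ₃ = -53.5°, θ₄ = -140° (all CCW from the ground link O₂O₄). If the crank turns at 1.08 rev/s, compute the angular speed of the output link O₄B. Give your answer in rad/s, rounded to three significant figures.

ω₂ = 6.786 rad/s (from 1.08 rev/s).
Differentiating the loop-closure r₂e^{iθ₂}+r₃e^{iθ₃}=r₁+r₄e^{iθ₄} gives r₂ω₂e^{iθ₂}+r₃ω₃e^{iθ₃}=r₄ω₄e^{iθ₄}.
Eliminating the other unknown: ω₄ = r₂ω₂ sin(θ₂−θ₃) / [r₄ sin(θ₄−θ₃)].
Numerator sine = +0.04885; denominator sine = -0.99813.
Result = 0.0347·6.786·(+0.04885) / (0.0999·(-0.99813)) = -0.11536 rad/s; magnitude 0.11536 rad/s.

0.115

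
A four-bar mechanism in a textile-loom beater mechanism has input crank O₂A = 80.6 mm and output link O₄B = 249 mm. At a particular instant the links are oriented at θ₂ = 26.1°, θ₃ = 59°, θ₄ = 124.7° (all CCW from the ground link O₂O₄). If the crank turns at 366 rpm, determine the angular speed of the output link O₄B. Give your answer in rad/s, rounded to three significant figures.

7.39

ω₂ = 38.33 rad/s (from 366 rpm).
Differentiating the loop-closure r₂e^{iθ₂}+r₃e^{iθ₃}=r₁+r₄e^{iθ₄} gives r₂ω₂e^{iθ₂}+r₃ω₃e^{iθ₃}=r₄ω₄e^{iθ₄}.
Eliminating the other unknown: ω₄ = r₂ω₂ sin(θ₂−θ₃) / [r₄ sin(θ₄−θ₃)].
Numerator sine = -0.54317; denominator sine = +0.91140.
Result = 0.0806·38.33·(-0.54317) / (0.249·(+0.91140)) = -7.3939 rad/s; magnitude 7.3939 rad/s.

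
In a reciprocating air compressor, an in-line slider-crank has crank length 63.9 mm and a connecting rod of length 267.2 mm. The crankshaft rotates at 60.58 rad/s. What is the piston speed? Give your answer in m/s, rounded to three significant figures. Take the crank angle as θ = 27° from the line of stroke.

ω = 60.58 rad/s
For an in-line slider-crank, x = r cosθ + √(L² − r² sin²θ), so v = −rω sinθ·[1 + r cosθ/√(L² − r² sin²θ)].
With r = 0.0639 m, L = 0.2672 m, θ = 27°: √(L² − r² sin²θ) = 0.26562 m.
v = −0.0639·60.58·0.45399·[1 + 0.0639·0.89101/0.26562] = -2.1341 m/s.
|v| = 2.1341 m/s.

2.13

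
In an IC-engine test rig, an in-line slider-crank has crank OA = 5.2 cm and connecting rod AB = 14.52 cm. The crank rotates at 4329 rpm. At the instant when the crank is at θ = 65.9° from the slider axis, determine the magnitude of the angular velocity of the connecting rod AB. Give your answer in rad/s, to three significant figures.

ω = 453.3 rad/s (converted from 4329 rpm).
The rod makes angle φ with the slider axis where L sinφ = r sinθ; differentiating, L cosφ·φ̇ = r ω cosθ.
L cosφ = √(L² − r² sin²θ) = 0.13722 m.
|ω_rod| = r ω |cosθ| / √(L² − r² sin²θ) = 0.052·453.3·0.40833/0.13722 = 70.147 rad/s.

70.1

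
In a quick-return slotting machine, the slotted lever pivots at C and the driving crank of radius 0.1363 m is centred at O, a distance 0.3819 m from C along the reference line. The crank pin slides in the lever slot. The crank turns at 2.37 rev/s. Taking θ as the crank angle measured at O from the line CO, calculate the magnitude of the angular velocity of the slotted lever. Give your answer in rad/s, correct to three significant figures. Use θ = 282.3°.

2.37

ω = 14.89 rad/s (from 2.37 rev/s).
Crank pin A relative to C: A = (d + r cosθ, r sinθ); lever angle φ = atan2(r sinθ, d + r cosθ).
Differentiating tanφ: φ̇ = rω(d cosθ + r)/(d² + r² + 2dr cosθ).
d² + r² + 2dr cosθ = |CA|² = 0.186603 m²;  d cosθ + r = +0.21766 m.
|ω_lever| = |0.1363·14.89·+0.21766| / 0.186603 = 2.3674 rad/s.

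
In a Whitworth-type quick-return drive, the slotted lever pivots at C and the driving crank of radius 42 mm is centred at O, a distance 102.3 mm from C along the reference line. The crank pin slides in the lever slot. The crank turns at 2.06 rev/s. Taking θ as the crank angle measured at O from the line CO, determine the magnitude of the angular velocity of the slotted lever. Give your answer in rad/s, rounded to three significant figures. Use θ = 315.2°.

ω = 12.94 rad/s (from 2.06 rev/s).
Crank pin A relative to C: A = (d + r cosθ, r sinθ); lever angle φ = atan2(r sinθ, d + r cosθ).
Differentiating tanφ: φ̇ = rω(d cosθ + r)/(d² + r² + 2dr cosθ).
d² + r² + 2dr cosθ = |CA|² = 0.0183268 m²;  d cosθ + r = +0.11459 m.
|ω_lever| = |0.042·12.94·+0.11459| / 0.0183268 = 3.399 rad/s.

3.40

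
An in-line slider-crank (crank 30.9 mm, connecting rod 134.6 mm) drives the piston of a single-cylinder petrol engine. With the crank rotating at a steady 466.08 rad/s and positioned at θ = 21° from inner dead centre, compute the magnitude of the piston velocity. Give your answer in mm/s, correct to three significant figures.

ω = 466.1 rad/s
For an in-line slider-crank, x = r cosθ + √(L² − r² sin²θ), so v = −rω sinθ·[1 + r cosθ/√(L² − r² sin²θ)].
With r = 0.0309 m, L = 0.1346 m, θ = 21°: √(L² − r² sin²θ) = 0.13414 m.
v = −0.0309·466.1·0.35837·[1 + 0.0309·0.93358/0.13414] = -6.2711 m/s.
|v| = 6.2711 m/s = 6271.1 mm/s.

6270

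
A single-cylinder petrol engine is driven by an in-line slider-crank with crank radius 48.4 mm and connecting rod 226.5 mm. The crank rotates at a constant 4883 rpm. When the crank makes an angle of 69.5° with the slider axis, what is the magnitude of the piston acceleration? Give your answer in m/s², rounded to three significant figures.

2360

ω = 2π·4883/60 = 511.3 rad/s
x(θ) = r cosθ + √(L² − r² sin²θ); with ω constant, a = ω²·d²x/dθ².
d²x/dθ² = −r cosθ − r²(cos2θ)/√u − r⁴ sin²2θ/(4u^{3/2}),  u = L² − r² sin²θ = 0.049247 m².
Substituting r = 0.0484 m, L = 0.2265 m, θ = 69.5°: d²x/dθ² = -0.0090373 m.
a = ω²·d²x/dθ² = (511.3)²·(-0.0090373) = -2363 m/s²;  |a| = 2363 m/s².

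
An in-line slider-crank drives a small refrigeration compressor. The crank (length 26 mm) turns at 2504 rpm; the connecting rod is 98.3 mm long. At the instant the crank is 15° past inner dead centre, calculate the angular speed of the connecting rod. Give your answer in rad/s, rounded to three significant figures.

ω = 262.2 rad/s (converted from 2504 rpm).
The rod makes angle φ with the slider axis where L sinφ = r sinθ; differentiating, L cosφ·φ̇ = r ω cosθ.
L cosφ = √(L² − r² sin²θ) = 0.098069 m.
|ω_rod| = r ω |cosθ| / √(L² − r² sin²θ) = 0.026·262.2·0.96593/0.098069 = 67.15 rad/s.

67.2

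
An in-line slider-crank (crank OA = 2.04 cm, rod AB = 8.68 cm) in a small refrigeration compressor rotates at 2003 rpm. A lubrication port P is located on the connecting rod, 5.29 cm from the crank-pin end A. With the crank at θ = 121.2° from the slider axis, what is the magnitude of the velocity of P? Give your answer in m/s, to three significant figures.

ω = 209.8 rad/s.  Crank-pin speed |V_A| = rω = 4.279 m/s, perpendicular to OA.
Rod angle: sinφ = −(r/L) sinθ ⇒ φ = -11.597°; ω_rod = −rω cosθ/√(L²−r²sin²θ) = +26.069 rad/s.
V_P = V_A + ω_rod × AP, with AP = 0.0529 m along the rod.
Components: V_Px = −rω sinθ − a·ω_rod·sinφ = -3.3828 m/s;  V_Py = rω cosθ + a·ω_rod·cosφ = -0.86571 m/s.
|V_P| = √(V_Px² + V_Py²) = 3.4919 m/s.

3.49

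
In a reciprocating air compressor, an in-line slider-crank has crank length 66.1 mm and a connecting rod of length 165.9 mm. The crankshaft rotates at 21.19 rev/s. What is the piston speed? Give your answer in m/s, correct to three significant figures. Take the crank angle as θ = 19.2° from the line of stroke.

ω = 2π·21.2 = 133.1 rad/s
For an in-line slider-crank, x = r cosθ + √(L² − r² sin²θ), so v = −rω sinθ·[1 + r cosθ/√(L² − r² sin²θ)].
With r = 0.0661 m, L = 0.1659 m, θ = 19.2°: √(L² − r² sin²θ) = 0.16447 m.
v = −0.0661·133.1·0.32887·[1 + 0.0661·0.94438/0.16447] = -3.9927 m/s.
|v| = 3.9927 m/s.

3.99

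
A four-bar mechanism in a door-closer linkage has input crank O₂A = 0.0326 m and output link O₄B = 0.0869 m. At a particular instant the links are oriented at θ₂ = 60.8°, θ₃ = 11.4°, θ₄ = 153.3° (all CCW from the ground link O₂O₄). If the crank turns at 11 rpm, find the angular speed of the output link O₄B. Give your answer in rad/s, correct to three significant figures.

ω₂ = 1.152 rad/s (from 11 rpm).
Differentiating the loop-closure r₂e^{iθ₂}+r₃e^{iθ₃}=r₁+r₄e^{iθ₄} gives r₂ω₂e^{iθ₂}+r₃ω₃e^{iθ₃}=r₄ω₄e^{iθ₄}.
Eliminating the other unknown: ω₄ = r₂ω₂ sin(θ₂−θ₃) / [r₄ sin(θ₄−θ₃)].
Numerator sine = +0.75927; denominator sine = +0.61704.
Result = 0.0326·1.152·(+0.75927) / (0.0869·(+0.61704)) = +0.53175 rad/s; magnitude 0.53175 rad/s.

0.532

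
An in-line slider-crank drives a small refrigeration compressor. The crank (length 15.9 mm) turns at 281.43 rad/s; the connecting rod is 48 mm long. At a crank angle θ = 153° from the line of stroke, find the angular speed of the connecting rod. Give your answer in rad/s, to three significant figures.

ω = 281.4 rad/s
The rod makes angle φ with the slider axis where L sinφ = r sinθ; differentiating, L cosφ·φ̇ = r ω cosθ.
L cosφ = √(L² − r² sin²θ) = 0.047454 m.
|ω_rod| = r ω |cosθ| / √(L² − r² sin²θ) = 0.0159·281.4·0.89101/0.047454 = 84.018 rad/s.

84.0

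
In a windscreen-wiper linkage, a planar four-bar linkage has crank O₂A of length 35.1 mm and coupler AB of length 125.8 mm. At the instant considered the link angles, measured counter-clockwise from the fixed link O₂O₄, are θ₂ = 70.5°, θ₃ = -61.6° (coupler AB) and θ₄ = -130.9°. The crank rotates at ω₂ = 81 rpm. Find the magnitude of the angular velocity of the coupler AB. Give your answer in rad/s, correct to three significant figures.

ω₂ = 8.482 rad/s (from 81 rpm).
Differentiating the loop-closure r₂e^{iθ₂}+r₃e^{iθ₃}=r₁+r₄e^{iθ₄} gives r₂ω₂e^{iθ₂}+r₃ω₃e^{iθ₃}=r₄ω₄e^{iθ₄}.
Eliminating the other unknown: ω₃ = r₂ω₂ sin(θ₄−θ₂) / [r₃ sin(θ₃−θ₄)].
Numerator sine = +0.36488; denominator sine = +0.93544.
Result = 0.0351·8.482·(+0.36488) / (0.1258·(+0.93544)) = +0.92314 rad/s; magnitude 0.92314 rad/s.

0.923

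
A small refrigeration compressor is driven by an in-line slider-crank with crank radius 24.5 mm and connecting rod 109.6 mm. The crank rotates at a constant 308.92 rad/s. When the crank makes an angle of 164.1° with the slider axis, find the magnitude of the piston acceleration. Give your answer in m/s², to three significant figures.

1800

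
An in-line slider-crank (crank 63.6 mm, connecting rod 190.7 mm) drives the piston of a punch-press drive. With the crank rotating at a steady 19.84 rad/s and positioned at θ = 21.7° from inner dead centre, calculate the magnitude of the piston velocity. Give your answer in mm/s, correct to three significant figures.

612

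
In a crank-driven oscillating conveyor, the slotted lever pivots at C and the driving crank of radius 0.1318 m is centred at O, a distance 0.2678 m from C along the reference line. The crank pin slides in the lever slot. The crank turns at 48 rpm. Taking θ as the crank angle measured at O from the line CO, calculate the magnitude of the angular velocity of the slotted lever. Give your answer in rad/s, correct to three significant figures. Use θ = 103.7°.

0.626

ω = 5.027 rad/s (from 48 rpm).
Crank pin A relative to C: A = (d + r cosθ, r sinθ); lever angle φ = atan2(r sinθ, d + r cosθ).
Differentiating tanφ: φ̇ = rω(d cosθ + r)/(d² + r² + 2dr cosθ).
d² + r² + 2dr cosθ = |CA|² = 0.0723692 m²;  d cosθ + r = +0.068375 m.
|ω_lever| = |0.1318·5.027·+0.068375| / 0.0723692 = 0.62593 rad/s.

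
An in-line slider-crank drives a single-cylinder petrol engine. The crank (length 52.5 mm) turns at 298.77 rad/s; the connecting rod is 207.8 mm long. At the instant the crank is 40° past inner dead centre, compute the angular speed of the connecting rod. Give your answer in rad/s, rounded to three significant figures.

ω = 298.8 rad/s
The rod makes angle φ with the slider axis where L sinφ = r sinθ; differentiating, L cosφ·φ̇ = r ω cosθ.
L cosφ = √(L² − r² sin²θ) = 0.20504 m.
|ω_rod| = r ω |cosθ| / √(L² − r² sin²θ) = 0.0525·298.8·0.76604/0.20504 = 58.601 rad/s.

58.6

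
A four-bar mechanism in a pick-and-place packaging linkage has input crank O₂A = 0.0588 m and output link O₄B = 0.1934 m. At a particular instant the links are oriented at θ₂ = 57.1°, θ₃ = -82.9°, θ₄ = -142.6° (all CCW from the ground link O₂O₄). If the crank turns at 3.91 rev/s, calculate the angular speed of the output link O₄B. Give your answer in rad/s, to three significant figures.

5.56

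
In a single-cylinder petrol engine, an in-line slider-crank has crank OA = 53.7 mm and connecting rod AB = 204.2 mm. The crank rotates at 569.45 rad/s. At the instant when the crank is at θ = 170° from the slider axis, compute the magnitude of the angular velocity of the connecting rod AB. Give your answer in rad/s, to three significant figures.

148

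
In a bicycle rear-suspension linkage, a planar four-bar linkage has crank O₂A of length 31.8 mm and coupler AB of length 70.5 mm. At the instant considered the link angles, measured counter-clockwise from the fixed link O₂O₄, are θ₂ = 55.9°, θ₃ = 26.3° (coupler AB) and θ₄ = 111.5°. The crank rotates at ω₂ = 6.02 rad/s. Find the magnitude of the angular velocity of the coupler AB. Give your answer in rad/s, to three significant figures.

2.25

ω₂ = 6.02 rad/s
Differentiating the loop-closure r₂e^{iθ₂}+r₃e^{iθ₃}=r₁+r₄e^{iθ₄} gives r₂ω₂e^{iθ₂}+r₃ω₃e^{iθ₃}=r₄ω₄e^{iθ₄}.
Eliminating the other unknown: ω₃ = r₂ω₂ sin(θ₄−θ₂) / [r₃ sin(θ₃−θ₄)].
Numerator sine = +0.82511; denominator sine = -0.99649.
Result = 0.0318·6.02·(+0.82511) / (0.0705·(-0.99649)) = -2.2484 rad/s; magnitude 2.2484 rad/s.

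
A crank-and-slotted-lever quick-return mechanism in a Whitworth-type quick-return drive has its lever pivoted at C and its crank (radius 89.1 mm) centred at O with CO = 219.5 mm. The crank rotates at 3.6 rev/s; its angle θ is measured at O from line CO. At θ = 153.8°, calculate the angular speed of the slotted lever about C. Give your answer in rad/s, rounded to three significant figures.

ω = 22.62 rad/s (from 3.6 rev/s).
Crank pin A relative to C: A = (d + r cosθ, r sinθ); lever angle φ = atan2(r sinθ, d + r cosθ).
Differentiating tanφ: φ̇ = rω(d cosθ + r)/(d² + r² + 2dr cosθ).
d² + r² + 2dr cosθ = |CA|² = 0.0210229 m²;  d cosθ + r = -0.10785 m.
|ω_lever| = |0.0891·22.62·-0.10785| / 0.0210229 = 10.339 rad/s.

10.3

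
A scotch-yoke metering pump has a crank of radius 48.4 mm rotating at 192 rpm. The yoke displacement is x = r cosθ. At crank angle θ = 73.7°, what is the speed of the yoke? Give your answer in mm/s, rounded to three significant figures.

ω = 20.11 rad/s (from 192 rpm).
x = r cosθ ⇒ ẋ = −rω sinθ.
|v| = rω|sinθ| = 0.0484·20.11·|sin 73.7°| = 0.93402 m/s = 934.02 mm/s.

934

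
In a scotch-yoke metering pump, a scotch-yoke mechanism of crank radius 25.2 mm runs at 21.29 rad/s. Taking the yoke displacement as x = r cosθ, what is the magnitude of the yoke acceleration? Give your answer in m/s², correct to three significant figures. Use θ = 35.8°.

9.26

ω = 21.29 rad/s
x = r cosθ ⇒ ẍ = −rω² cosθ (ω constant).
|a| = rω²|cosθ| = 0.0252·(21.29)²·|cos 35.8°| = 9.2642 m/s².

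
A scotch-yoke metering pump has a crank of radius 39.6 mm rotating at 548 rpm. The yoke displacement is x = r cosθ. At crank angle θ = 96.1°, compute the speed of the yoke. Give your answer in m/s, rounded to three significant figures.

ω = 57.39 rad/s (from 548 rpm).
x = r cosθ ⇒ ẋ = −rω sinθ.
|v| = rω|sinθ| = 0.0396·57.39·|sin 96.1°| = 2.2596 m/s.

2.26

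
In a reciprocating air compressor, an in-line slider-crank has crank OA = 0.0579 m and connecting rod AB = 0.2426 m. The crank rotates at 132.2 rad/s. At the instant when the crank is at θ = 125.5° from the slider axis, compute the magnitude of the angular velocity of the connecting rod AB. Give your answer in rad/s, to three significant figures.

18.7

ω = 132.2 rad/s
The rod makes angle φ with the slider axis where L sinφ = r sinθ; differentiating, L cosφ·φ̇ = r ω cosθ.
L cosφ = √(L² − r² sin²θ) = 0.23798 m.
|ω_rod| = r ω |cosθ| / √(L² − r² sin²θ) = 0.0579·132.2·0.58070/0.23798 = 18.678 rad/s.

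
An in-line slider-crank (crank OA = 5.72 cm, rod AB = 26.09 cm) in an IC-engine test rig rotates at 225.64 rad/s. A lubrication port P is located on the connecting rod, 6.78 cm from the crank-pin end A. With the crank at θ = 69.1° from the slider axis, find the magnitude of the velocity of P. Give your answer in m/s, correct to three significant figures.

12.8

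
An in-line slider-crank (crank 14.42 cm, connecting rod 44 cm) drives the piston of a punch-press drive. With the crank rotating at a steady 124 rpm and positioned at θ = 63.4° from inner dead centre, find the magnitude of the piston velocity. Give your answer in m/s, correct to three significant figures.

ω = 2π·124/60 = 12.99 rad/s
For an in-line slider-crank, x = r cosθ + √(L² − r² sin²θ), so v = −rω sinθ·[1 + r cosθ/√(L² − r² sin²θ)].
With r = 0.1442 m, L = 0.44 m, θ = 63.4°: √(L² − r² sin²θ) = 0.42068 m.
v = −0.1442·12.99·0.89415·[1 + 0.1442·0.44776/0.42068] = -1.9312 m/s.
|v| = 1.9312 m/s.

1.93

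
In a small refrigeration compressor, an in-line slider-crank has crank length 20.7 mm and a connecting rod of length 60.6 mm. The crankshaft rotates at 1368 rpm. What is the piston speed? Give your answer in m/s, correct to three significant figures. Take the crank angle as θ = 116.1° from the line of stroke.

ω = 2π·1368/60 = 143.3 rad/s
For an in-line slider-crank, x = r cosθ + √(L² − r² sin²θ), so v = −rω sinθ·[1 + r cosθ/√(L² − r² sin²θ)].
With r = 0.0207 m, L = 0.0606 m, θ = 116.1°: √(L² − r² sin²θ) = 0.057678 m.
v = −0.0207·143.3·0.89803·[1 + 0.0207·-0.43994/0.057678] = -2.2426 m/s.
|v| = 2.2426 m/s.

2.24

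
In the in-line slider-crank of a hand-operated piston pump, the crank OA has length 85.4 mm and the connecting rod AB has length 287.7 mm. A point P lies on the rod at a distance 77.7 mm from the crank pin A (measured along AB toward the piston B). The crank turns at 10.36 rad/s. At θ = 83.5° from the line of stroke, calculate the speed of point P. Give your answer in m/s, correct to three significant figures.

0.890

ω = 10.36 rad/s.  Crank-pin speed |V_A| = rω = 0.88474 m/s, perpendicular to OA.
Rod angle: sinφ = −(r/L) sinθ ⇒ φ = -17.153°; ω_rod = −rω cosθ/√(L²−r²sin²θ) = -0.36433 rad/s.
V_P = V_A + ω_rod × AP, with AP = 0.0777 m along the rod.
Components: V_Px = −rω sinθ − a·ω_rod·sinφ = -0.88741 m/s;  V_Py = rω cosθ + a·ω_rod·cosφ = +0.073106 m/s.
|V_P| = √(V_Px² + V_Py²) = 0.89041 m/s.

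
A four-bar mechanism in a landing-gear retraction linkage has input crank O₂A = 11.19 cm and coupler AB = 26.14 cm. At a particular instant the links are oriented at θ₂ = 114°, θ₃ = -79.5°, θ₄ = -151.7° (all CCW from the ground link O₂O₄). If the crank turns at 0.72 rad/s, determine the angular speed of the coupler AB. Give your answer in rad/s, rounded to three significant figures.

ω₂ = 0.72 rad/s
Differentiating the loop-closure r₂e^{iθ₂}+r₃e^{iθ₃}=r₁+r₄e^{iθ₄} gives r₂ω₂e^{iθ₂}+r₃ω₃e^{iθ₃}=r₄ω₄e^{iθ₄}.
Eliminating the other unknown: ω₃ = r₂ω₂ sin(θ₄−θ₂) / [r₃ sin(θ₃−θ₄)].
Numerator sine = +0.99719; denominator sine = +0.95213.
Result = 0.1119·0.72·(+0.99719) / (0.2614·(+0.95213)) = +0.3228 rad/s; magnitude 0.3228 rad/s.

0.323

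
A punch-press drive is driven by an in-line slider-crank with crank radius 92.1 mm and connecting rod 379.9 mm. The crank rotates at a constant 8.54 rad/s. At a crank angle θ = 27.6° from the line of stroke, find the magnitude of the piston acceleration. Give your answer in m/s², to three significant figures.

ω = 8.54 rad/s
x(θ) = r cosθ + √(L² − r² sin²θ); with ω constant, a = ω²·d²x/dθ².
d²x/dθ² = −r cosθ − r²(cos2θ)/√u − r⁴ sin²2θ/(4u^{3/2}),  u = L² − r² sin²θ = 0.142503 m².
Substituting r = 0.0921 m, L = 0.3799 m, θ = 27.6°: d²x/dθ² = -0.094669 m.
a = ω²·d²x/dθ² = (8.54)²·(-0.094669) = -6.9044 m/s²;  |a| = 6.9044 m/s².

6.90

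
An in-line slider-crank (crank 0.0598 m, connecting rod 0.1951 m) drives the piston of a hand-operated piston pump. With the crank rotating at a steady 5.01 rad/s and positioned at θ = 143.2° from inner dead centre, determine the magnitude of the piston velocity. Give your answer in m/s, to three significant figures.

0.135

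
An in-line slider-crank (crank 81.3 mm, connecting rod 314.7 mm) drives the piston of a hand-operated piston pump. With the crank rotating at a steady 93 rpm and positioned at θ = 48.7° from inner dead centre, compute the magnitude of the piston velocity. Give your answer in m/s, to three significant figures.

0.698

ω = 2π·93/60 = 9.739 rad/s
For an in-line slider-crank, x = r cosθ + √(L² − r² sin²θ), so v = −rω sinθ·[1 + r cosθ/√(L² − r² sin²θ)].
With r = 0.0813 m, L = 0.3147 m, θ = 48.7°: √(L² − r² sin²θ) = 0.30872 m.
v = −0.0813·9.739·0.75126·[1 + 0.0813·0.66000/0.30872] = -0.69822 m/s.
|v| = 0.69822 m/s.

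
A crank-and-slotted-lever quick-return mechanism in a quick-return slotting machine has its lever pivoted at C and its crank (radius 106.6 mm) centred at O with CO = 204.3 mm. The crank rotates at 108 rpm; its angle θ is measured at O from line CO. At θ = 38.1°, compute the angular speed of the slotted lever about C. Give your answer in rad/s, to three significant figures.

3.69

ω = 11.31 rad/s (from 108 rpm).
Crank pin A relative to C: A = (d + r cosθ, r sinθ); lever angle φ = atan2(r sinθ, d + r cosθ).
Differentiating tanφ: φ̇ = rω(d cosθ + r)/(d² + r² + 2dr cosθ).
d² + r² + 2dr cosθ = |CA|² = 0.0873784 m²;  d cosθ + r = +0.26737 m.
|ω_lever| = |0.1066·11.31·+0.26737| / 0.0873784 = 3.6891 rad/s.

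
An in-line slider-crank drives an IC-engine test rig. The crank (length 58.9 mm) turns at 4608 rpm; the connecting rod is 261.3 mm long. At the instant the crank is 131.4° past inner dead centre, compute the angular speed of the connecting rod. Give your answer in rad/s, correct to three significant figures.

73.0

ω = 482.5 rad/s (converted from 4608 rpm).
The rod makes angle φ with the slider axis where L sinφ = r sinθ; differentiating, L cosφ·φ̇ = r ω cosθ.
L cosφ = √(L² − r² sin²θ) = 0.25754 m.
|ω_rod| = r ω |cosθ| / √(L² − r² sin²θ) = 0.0589·482.5·0.66131/0.25754 = 72.983 rad/s.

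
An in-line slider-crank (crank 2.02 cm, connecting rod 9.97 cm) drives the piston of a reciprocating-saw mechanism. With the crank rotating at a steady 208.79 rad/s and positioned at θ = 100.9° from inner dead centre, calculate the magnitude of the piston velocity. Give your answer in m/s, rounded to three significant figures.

3.98

ω = 208.8 rad/s
For an in-line slider-crank, x = r cosθ + √(L² − r² sin²θ), so v = −rω sinθ·[1 + r cosθ/√(L² − r² sin²θ)].
With r = 0.0202 m, L = 0.0997 m, θ = 100.9°: √(L² − r² sin²θ) = 0.097707 m.
v = −0.0202·208.8·0.98196·[1 + 0.0202·-0.18910/0.097707] = -3.9796 m/s.
|v| = 3.9796 m/s.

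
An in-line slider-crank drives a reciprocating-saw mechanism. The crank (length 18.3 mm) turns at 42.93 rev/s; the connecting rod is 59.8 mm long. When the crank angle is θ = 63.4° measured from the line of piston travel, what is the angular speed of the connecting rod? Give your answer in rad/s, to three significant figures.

ω = 269.7 rad/s (converted from 42.93 rev/s).
The rod makes angle φ with the slider axis where L sinφ = r sinθ; differentiating, L cosφ·φ̇ = r ω cosθ.
L cosφ = √(L² − r² sin²θ) = 0.057518 m.
|ω_rod| = r ω |cosθ| / √(L² − r² sin²θ) = 0.0183·269.7·0.44776/0.057518 = 38.427 rad/s.

38.4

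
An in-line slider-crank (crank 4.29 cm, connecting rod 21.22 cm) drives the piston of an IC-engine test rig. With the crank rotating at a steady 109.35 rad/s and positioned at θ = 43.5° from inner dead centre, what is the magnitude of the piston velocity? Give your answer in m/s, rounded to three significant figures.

3.71

ω = 109.3 rad/s
For an in-line slider-crank, x = r cosθ + √(L² − r² sin²θ), so v = −rω sinθ·[1 + r cosθ/√(L² − r² sin²θ)].
With r = 0.0429 m, L = 0.2122 m, θ = 43.5°: √(L² − r² sin²θ) = 0.21014 m.
v = −0.0429·109.3·0.68835·[1 + 0.0429·0.72537/0.21014] = -3.7073 m/s.
|v| = 3.7073 m/s.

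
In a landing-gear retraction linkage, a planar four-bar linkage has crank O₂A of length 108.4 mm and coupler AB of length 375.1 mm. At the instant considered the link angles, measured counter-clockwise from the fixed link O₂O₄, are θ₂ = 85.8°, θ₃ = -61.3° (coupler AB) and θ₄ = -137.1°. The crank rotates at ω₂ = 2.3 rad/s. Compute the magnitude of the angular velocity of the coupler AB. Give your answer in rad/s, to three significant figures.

ω₂ = 2.3 rad/s
Differentiating the loop-closure r₂e^{iθ₂}+r₃e^{iθ₃}=r₁+r₄e^{iθ₄} gives r₂ω₂e^{iθ₂}+r₃ω₃e^{iθ₃}=r₄ω₄e^{iθ₄}.
Eliminating the other unknown: ω₃ = r₂ω₂ sin(θ₄−θ₂) / [r₃ sin(θ₃−θ₄)].
Numerator sine = +0.68072; denominator sine = +0.96945.
Result = 0.1084·2.3·(+0.68072) / (0.3751·(+0.96945)) = +0.46672 rad/s; magnitude 0.46672 rad/s.

0.467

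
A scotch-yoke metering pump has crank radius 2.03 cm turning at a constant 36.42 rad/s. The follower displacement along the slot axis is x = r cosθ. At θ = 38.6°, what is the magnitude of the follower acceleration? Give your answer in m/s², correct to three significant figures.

21.0

ω = 36.42 rad/s
x = r cosθ ⇒ ẍ = −rω² cosθ (ω constant).
|a| = rω²|cosθ| = 0.0203·(36.42)²·|cos 38.6°| = 21.043 m/s².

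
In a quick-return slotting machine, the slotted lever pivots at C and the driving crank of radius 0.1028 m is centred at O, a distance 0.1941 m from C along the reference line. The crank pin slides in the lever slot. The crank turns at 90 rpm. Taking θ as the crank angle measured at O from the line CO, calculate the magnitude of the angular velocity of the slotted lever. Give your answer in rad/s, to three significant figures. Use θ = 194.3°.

8.63

ω = 9.425 rad/s (from 90 rpm).
Crank pin A relative to C: A = (d + r cosθ, r sinθ); lever angle φ = atan2(r sinθ, d + r cosθ).
Differentiating tanφ: φ̇ = rω(d cosθ + r)/(d² + r² + 2dr cosθ).
d² + r² + 2dr cosθ = |CA|² = 0.00957218 m²;  d cosθ + r = -0.085286 m.
|ω_lever| = |0.1028·9.425·-0.085286| / 0.00957218 = 8.6324 rad/s.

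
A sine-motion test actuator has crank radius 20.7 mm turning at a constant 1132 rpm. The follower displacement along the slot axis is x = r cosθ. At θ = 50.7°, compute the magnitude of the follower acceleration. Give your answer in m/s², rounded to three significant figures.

ω = 118.5 rad/s (from 1132 rpm).
x = r cosθ ⇒ ẍ = −rω² cosθ (ω constant).
|a| = rω²|cosθ| = 0.0207·(118.5)²·|cos 50.7°| = 184.24 m/s².

184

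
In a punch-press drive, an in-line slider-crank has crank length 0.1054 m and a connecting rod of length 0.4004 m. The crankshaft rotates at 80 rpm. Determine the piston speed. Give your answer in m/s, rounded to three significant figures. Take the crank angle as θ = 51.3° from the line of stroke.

0.805

ω = 2π·80/60 = 8.378 rad/s
For an in-line slider-crank, x = r cosθ + √(L² − r² sin²θ), so v = −rω sinθ·[1 + r cosθ/√(L² − r² sin²θ)].
With r = 0.1054 m, L = 0.4004 m, θ = 51.3°: √(L² − r² sin²θ) = 0.39186 m.
v = −0.1054·8.378·0.78043·[1 + 0.1054·0.62524/0.39186] = -0.80501 m/s.
|v| = 0.80501 m/s.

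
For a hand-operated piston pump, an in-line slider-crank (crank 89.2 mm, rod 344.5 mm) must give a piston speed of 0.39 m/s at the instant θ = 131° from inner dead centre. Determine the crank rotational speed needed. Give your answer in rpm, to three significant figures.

66.9

For an in-line slider-crank, |v_piston| = rω|sinθ|·[1 + r cosθ/√(L² − r² sin²θ)].
With r = 0.0892 m, L = 0.3445 m, θ = 131°: the bracketed kinematic factor |dx/dθ| = 0.05566 m.
ω = v/|dx/dθ| = 0.39/0.05566 = 7.0069 rad/s.
N = 60ω/(2π) = 66.911 rpm.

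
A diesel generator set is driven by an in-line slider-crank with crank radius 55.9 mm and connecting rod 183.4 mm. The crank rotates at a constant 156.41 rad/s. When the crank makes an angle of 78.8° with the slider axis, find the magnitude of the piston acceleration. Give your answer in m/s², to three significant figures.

137

ω = 156.4 rad/s
x(θ) = r cosθ + √(L² − r² sin²θ); with ω constant, a = ω²·d²x/dθ².
d²x/dθ² = −r cosθ − r²(cos2θ)/√u − r⁴ sin²2θ/(4u^{3/2}),  u = L² − r² sin²θ = 0.0306286 m².
Substituting r = 0.0559 m, L = 0.1834 m, θ = 78.8°: d²x/dθ² = +0.0055839 m.
a = ω²·d²x/dθ² = (156.4)²·(+0.0055839) = +136.61 m/s²;  |a| = 136.61 m/s².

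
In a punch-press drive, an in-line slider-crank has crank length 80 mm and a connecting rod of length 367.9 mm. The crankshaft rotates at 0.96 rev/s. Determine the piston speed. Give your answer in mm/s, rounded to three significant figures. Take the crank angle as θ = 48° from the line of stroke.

ω = 2π·0.96 = 6.032 rad/s
For an in-line slider-crank, x = r cosθ + √(L² − r² sin²θ), so v = −rω sinθ·[1 + r cosθ/√(L² − r² sin²θ)].
With r = 0.08 m, L = 0.3679 m, θ = 48°: √(L² − r² sin²θ) = 0.36306 m.
v = −0.08·6.032·0.74314·[1 + 0.08·0.66913/0.36306] = -0.41148 m/s.
|v| = 0.41148 m/s = 411.48 mm/s.

411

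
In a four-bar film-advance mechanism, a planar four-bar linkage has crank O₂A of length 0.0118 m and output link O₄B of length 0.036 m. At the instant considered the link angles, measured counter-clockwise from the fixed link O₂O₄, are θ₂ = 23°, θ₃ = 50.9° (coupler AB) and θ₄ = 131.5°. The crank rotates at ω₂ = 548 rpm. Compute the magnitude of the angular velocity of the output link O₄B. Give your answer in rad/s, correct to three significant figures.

ω₂ = 57.39 rad/s (from 548 rpm).
Differentiating the loop-closure r₂e^{iθ₂}+r₃e^{iθ₃}=r₁+r₄e^{iθ₄} gives r₂ω₂e^{iθ₂}+r₃ω₃e^{iθ₃}=r₄ω₄e^{iθ₄}.
Eliminating the other unknown: ω₄ = r₂ω₂ sin(θ₂−θ₃) / [r₄ sin(θ₄−θ₃)].
Numerator sine = -0.46793; denominator sine = +0.98657.
Result = 0.0118·57.39·(-0.46793) / (0.036·(+0.98657)) = -8.9216 rad/s; magnitude 8.9216 rad/s.

8.92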